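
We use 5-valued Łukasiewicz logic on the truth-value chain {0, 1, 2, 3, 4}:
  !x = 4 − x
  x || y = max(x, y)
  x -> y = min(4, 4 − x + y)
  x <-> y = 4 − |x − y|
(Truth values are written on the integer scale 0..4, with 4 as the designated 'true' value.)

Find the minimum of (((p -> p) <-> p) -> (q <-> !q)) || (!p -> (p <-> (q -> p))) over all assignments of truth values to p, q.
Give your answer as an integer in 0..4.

Take p = 1, q = 0:
p -> p = 1 -> 1 = 4
(p -> p) <-> p = 4 <-> 1 = 1
!q = !0 = 4
q <-> !q = 0 <-> 4 = 0
((p -> p) <-> p) -> (q <-> !q) = 1 -> 0 = 3
!p = !1 = 3
q -> p = 0 -> 1 = 4
p <-> (q -> p) = 1 <-> 4 = 1
!p -> (p <-> (q -> p)) = 3 -> 1 = 2
(((p -> p) <-> p) -> (q <-> !q)) || (!p -> (p <-> (q -> p))) = 3 || 2 = 3
No assignment yields a value below 3, so this is the minimum.

3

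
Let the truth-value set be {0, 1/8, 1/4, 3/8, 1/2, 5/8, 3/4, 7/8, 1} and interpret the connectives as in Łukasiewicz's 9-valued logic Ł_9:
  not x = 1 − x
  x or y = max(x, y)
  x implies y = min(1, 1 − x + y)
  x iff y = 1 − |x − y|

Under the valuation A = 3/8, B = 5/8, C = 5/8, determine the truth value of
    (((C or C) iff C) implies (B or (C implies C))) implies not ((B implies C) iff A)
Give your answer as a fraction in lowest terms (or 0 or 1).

5/8

C or C = 5/8 or 5/8 = 5/8
(C or C) iff C = 5/8 iff 5/8 = 1
C implies C = 5/8 implies 5/8 = 1
B or (C implies C) = 5/8 or 1 = 1
((C or C) iff C) implies (B or (C implies C)) = 1 implies 1 = 1
B implies C = 5/8 implies 5/8 = 1
(B implies C) iff A = 1 iff 3/8 = 3/8
not ((B implies C) iff A) = not 3/8 = 5/8
(((C or C) iff C) implies (B or (C implies C))) implies not ((B implies C) iff A) = 1 implies 5/8 = 5/8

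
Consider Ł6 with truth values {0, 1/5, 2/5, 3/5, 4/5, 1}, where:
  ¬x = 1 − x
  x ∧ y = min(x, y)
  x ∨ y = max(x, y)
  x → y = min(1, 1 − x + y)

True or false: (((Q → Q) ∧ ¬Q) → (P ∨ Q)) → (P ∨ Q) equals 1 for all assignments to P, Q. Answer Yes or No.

No

Counterexample: take P = 0, Q = 1/5.
Q → Q = 1/5 → 1/5 = 1
¬Q = ¬1/5 = 4/5
(Q → Q) ∧ ¬Q = 1 ∧ 4/5 = 4/5
P ∨ Q = 0 ∨ 1/5 = 1/5
((Q → Q) ∧ ¬Q) → (P ∨ Q) = 4/5 → 1/5 = 2/5
P ∨ Q = 0 ∨ 1/5 = 1/5
(((Q → Q) ∧ ¬Q) → (P ∨ Q)) → (P ∨ Q) = 2/5 → 1/5 = 4/5
This gives 4/5 ≠ 1.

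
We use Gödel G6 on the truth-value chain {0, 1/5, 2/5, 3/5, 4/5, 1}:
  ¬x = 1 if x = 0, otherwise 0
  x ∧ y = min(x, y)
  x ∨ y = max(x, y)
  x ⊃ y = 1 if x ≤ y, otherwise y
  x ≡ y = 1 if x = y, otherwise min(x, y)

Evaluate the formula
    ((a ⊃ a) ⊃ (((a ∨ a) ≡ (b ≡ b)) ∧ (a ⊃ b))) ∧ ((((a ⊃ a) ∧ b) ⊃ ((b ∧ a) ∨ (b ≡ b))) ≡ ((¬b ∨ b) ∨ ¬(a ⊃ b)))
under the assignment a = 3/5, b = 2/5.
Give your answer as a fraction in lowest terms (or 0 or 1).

a ⊃ a = 3/5 ⊃ 3/5 = 1
a ∨ a = 3/5 ∨ 3/5 = 3/5
b ≡ b = 2/5 ≡ 2/5 = 1
(a ∨ a) ≡ (b ≡ b) = 3/5 ≡ 1 = 3/5
a ⊃ b = 3/5 ⊃ 2/5 = 2/5
((a ∨ a) ≡ (b ≡ b)) ∧ (a ⊃ b) = 3/5 ∧ 2/5 = 2/5
(a ⊃ a) ⊃ (((a ∨ a) ≡ (b ≡ b)) ∧ (a ⊃ b)) = 1 ⊃ 2/5 = 2/5
a ⊃ a = 3/5 ⊃ 3/5 = 1
(a ⊃ a) ∧ b = 1 ∧ 2/5 = 2/5
b ∧ a = 2/5 ∧ 3/5 = 2/5
b ≡ b = 2/5 ≡ 2/5 = 1
(b ∧ a) ∨ (b ≡ b) = 2/5 ∨ 1 = 1
((a ⊃ a) ∧ b) ⊃ ((b ∧ a) ∨ (b ≡ b)) = 2/5 ⊃ 1 = 1
¬b = ¬2/5 = 0
¬b ∨ b = 0 ∨ 2/5 = 2/5
a ⊃ b = 3/5 ⊃ 2/5 = 2/5
¬(a ⊃ b) = ¬2/5 = 0
(¬b ∨ b) ∨ ¬(a ⊃ b) = 2/5 ∨ 0 = 2/5
(((a ⊃ a) ∧ b) ⊃ ((b ∧ a) ∨ (b ≡ b))) ≡ ((¬b ∨ b) ∨ ¬(a ⊃ b)) = 1 ≡ 2/5 = 2/5
((a ⊃ a) ⊃ (((a ∨ a) ≡ (b ≡ b)) ∧ (a ⊃ b))) ∧ ((((a ⊃ a) ∧ b) ⊃ ((b ∧ a) ∨ (b ≡ b))) ≡ ((¬b ∨ b) ∨ ¬(a ⊃ b))) = 2/5 ∧ 2/5 = 2/5

2/5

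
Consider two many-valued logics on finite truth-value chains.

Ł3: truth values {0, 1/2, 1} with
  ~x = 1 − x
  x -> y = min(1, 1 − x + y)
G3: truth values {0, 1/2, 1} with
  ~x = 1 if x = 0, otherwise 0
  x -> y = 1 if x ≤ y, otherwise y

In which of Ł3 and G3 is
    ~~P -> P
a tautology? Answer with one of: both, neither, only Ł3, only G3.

In Ł3: every assignment gives 1 — tautology.
In G3: at P = 1/2 the value is 1/2 — not a tautology.

only Ł3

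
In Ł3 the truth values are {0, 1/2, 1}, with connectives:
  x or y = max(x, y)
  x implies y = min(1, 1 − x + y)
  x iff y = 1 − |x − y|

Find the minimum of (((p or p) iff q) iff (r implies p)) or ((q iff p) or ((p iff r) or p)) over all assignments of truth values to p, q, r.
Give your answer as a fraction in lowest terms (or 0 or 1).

Take p = 0, q = 1/2, r = 1:
p or p = 0 or 0 = 0
(p or p) iff q = 0 iff 1/2 = 1/2
r implies p = 1 implies 0 = 0
((p or p) iff q) iff (r implies p) = 1/2 iff 0 = 1/2
q iff p = 1/2 iff 0 = 1/2
p iff r = 0 iff 1 = 0
(p iff r) or p = 0 or 0 = 0
(q iff p) or ((p iff r) or p) = 1/2 or 0 = 1/2
(((p or p) iff q) iff (r implies p)) or ((q iff p) or ((p iff r) or p)) = 1/2 or 1/2 = 1/2
No assignment yields a value below 1/2, so this is the minimum.

1/2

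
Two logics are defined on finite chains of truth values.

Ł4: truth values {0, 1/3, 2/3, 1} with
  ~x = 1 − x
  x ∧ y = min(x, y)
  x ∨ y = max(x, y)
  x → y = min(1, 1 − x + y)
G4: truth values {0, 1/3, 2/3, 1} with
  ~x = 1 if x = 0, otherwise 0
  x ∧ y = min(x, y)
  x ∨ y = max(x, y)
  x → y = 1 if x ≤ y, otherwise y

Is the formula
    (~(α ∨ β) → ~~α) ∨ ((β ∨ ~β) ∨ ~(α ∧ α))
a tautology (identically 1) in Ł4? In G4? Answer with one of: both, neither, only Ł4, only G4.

only G4

In Ł4: at α = 1/3, β = 1/3 the value is 2/3 — not a tautology.
In G4: every assignment gives 1 — tautology.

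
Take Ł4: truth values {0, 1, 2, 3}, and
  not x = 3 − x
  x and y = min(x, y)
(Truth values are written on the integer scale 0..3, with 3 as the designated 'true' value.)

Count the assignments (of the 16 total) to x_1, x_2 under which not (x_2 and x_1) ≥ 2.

x_1 = 0, x_2 = 0 ↦ 3  ≥
x_1 = 0, x_2 = 1 ↦ 3  ≥
x_1 = 0, x_2 = 2 ↦ 3  ≥
x_1 = 0, x_2 = 3 ↦ 3  ≥
x_1 = 1, x_2 = 0 ↦ 3  ≥
x_1 = 1, x_2 = 1 ↦ 2  ≥
x_1 = 1, x_2 = 2 ↦ 2  ≥
x_1 = 1, x_2 = 3 ↦ 2  ≥
x_1 = 2, x_2 = 0 ↦ 3  ≥
x_1 = 2, x_2 = 1 ↦ 2  ≥
x_1 = 2, x_2 = 2 ↦ 1  <
x_1 = 2, x_2 = 3 ↦ 1  <
x_1 = 3, x_2 = 0 ↦ 3  ≥
x_1 = 3, x_2 = 1 ↦ 2  ≥
x_1 = 3, x_2 = 2 ↦ 1  <
x_1 = 3, x_2 = 3 ↦ 0  <
So 12 of the 16 assignments meet the threshold.

12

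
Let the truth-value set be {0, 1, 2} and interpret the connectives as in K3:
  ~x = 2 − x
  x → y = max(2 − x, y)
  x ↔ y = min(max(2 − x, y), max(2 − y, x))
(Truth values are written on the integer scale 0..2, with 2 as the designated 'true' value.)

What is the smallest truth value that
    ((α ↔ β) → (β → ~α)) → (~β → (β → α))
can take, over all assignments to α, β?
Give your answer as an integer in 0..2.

1

Take α = 0, β = 1:
α ↔ β = 0 ↔ 1 = 1
~α = ~0 = 2
β → ~α = 1 → 2 = 2
(α ↔ β) → (β → ~α) = 1 → 2 = 2
~β = ~1 = 1
β → α = 1 → 0 = 1
~β → (β → α) = 1 → 1 = 1
((α ↔ β) → (β → ~α)) → (~β → (β → α)) = 2 → 1 = 1
No assignment yields a value below 1, so this is the minimum.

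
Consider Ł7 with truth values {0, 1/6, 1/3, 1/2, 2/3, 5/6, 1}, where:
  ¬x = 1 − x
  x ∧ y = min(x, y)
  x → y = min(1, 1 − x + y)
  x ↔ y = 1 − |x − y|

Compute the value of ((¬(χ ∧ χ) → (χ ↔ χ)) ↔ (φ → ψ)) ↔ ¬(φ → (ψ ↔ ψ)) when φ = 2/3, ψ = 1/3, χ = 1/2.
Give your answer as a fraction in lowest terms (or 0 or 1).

1/3

χ ∧ χ = 1/2 ∧ 1/2 = 1/2
¬(χ ∧ χ) = ¬1/2 = 1/2
χ ↔ χ = 1/2 ↔ 1/2 = 1
¬(χ ∧ χ) → (χ ↔ χ) = 1/2 → 1 = 1
φ → ψ = 2/3 → 1/3 = 2/3
(¬(χ ∧ χ) → (χ ↔ χ)) ↔ (φ → ψ) = 1 ↔ 2/3 = 2/3
ψ ↔ ψ = 1/3 ↔ 1/3 = 1
φ → (ψ ↔ ψ) = 2/3 → 1 = 1
¬(φ → (ψ ↔ ψ)) = ¬1 = 0
((¬(χ ∧ χ) → (χ ↔ χ)) ↔ (φ → ψ)) ↔ ¬(φ → (ψ ↔ ψ)) = 2/3 ↔ 0 = 1/3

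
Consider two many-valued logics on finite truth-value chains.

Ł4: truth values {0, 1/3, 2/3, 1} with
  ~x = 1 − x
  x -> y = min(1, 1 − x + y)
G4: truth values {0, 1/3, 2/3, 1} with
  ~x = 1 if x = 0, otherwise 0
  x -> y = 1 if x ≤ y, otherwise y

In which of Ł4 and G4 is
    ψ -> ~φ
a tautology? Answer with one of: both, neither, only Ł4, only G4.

neither

In Ł4: at φ = 1/3, ψ = 1 the value is 2/3 — not a tautology.
In G4: at φ = 1/3, ψ = 1/3 the value is 0 — not a tautology.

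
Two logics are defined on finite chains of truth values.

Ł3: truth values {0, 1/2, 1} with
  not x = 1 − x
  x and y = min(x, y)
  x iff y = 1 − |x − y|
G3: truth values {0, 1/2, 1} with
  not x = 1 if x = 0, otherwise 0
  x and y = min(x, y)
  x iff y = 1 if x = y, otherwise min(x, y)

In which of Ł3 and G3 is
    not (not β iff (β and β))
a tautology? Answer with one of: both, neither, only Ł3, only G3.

only G3

In Ł3: at β = 1/2 the value is 0 — not a tautology.
In G3: every assignment gives 1 — tautology.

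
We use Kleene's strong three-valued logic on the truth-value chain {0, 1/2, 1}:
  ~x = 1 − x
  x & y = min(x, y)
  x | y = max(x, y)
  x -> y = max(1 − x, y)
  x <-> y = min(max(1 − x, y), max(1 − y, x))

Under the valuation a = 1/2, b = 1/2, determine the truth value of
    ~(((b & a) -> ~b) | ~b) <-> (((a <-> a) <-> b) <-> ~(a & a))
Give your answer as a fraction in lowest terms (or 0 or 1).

1/2

b & a = 1/2 & 1/2 = 1/2
~b = ~1/2 = 1/2
(b & a) -> ~b = 1/2 -> 1/2 = 1/2
~b = ~1/2 = 1/2
((b & a) -> ~b) | ~b = 1/2 | 1/2 = 1/2
~(((b & a) -> ~b) | ~b) = ~1/2 = 1/2
a <-> a = 1/2 <-> 1/2 = 1/2
(a <-> a) <-> b = 1/2 <-> 1/2 = 1/2
a & a = 1/2 & 1/2 = 1/2
~(a & a) = ~1/2 = 1/2
((a <-> a) <-> b) <-> ~(a & a) = 1/2 <-> 1/2 = 1/2
~(((b & a) -> ~b) | ~b) <-> (((a <-> a) <-> b) <-> ~(a & a)) = 1/2 <-> 1/2 = 1/2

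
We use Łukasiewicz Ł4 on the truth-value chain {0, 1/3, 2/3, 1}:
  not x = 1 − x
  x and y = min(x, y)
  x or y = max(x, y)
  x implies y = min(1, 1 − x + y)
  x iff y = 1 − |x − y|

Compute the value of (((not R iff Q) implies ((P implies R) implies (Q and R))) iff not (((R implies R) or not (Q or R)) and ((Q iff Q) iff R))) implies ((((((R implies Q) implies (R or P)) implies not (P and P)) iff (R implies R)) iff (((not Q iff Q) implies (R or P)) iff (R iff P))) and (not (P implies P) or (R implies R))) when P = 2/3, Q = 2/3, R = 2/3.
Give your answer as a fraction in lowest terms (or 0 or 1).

not R = not 2/3 = 1/3
not R iff Q = 1/3 iff 2/3 = 2/3
P implies R = 2/3 implies 2/3 = 1
Q and R = 2/3 and 2/3 = 2/3
(P implies R) implies (Q and R) = 1 implies 2/3 = 2/3
(not R iff Q) implies ((P implies R) implies (Q and R)) = 2/3 implies 2/3 = 1
R implies R = 2/3 implies 2/3 = 1
Q or R = 2/3 or 2/3 = 2/3
not (Q or R) = not 2/3 = 1/3
(R implies R) or not (Q or R) = 1 or 1/3 = 1
Q iff Q = 2/3 iff 2/3 = 1
(Q iff Q) iff R = 1 iff 2/3 = 2/3
((R implies R) or not (Q or R)) and ((Q iff Q) iff R) = 1 and 2/3 = 2/3
not (((R implies R) or not (Q or R)) and ((Q iff Q) iff R)) = not 2/3 = 1/3
((not R iff Q) implies ((P implies R) implies (Q and R))) iff not (((R implies R) or not (Q or R)) and ((Q iff Q) iff R)) = 1 iff 1/3 = 1/3
R implies Q = 2/3 implies 2/3 = 1
R or P = 2/3 or 2/3 = 2/3
(R implies Q) implies (R or P) = 1 implies 2/3 = 2/3
P and P = 2/3 and 2/3 = 2/3
not (P and P) = not 2/3 = 1/3
((R implies Q) implies (R or P)) implies not (P and P) = 2/3 implies 1/3 = 2/3
R implies R = 2/3 implies 2/3 = 1
(((R implies Q) implies (R or P)) implies not (P and P)) iff (R implies R) = 2/3 iff 1 = 2/3
not Q = not 2/3 = 1/3
not Q iff Q = 1/3 iff 2/3 = 2/3
R or P = 2/3 or 2/3 = 2/3
(not Q iff Q) implies (R or P) = 2/3 implies 2/3 = 1
R iff P = 2/3 iff 2/3 = 1
((not Q iff Q) implies (R or P)) iff (R iff P) = 1 iff 1 = 1
((((R implies Q) implies (R or P)) implies not (P and P)) iff (R implies R)) iff (((not Q iff Q) implies (R or P)) iff (R iff P)) = 2/3 iff 1 = 2/3
P implies P = 2/3 implies 2/3 = 1
not (P implies P) = not 1 = 0
R implies R = 2/3 implies 2/3 = 1
not (P implies P) or (R implies R) = 0 or 1 = 1
(((((R implies Q) implies (R or P)) implies not (P and P)) iff (R implies R)) iff (((not Q iff Q) implies (R or P)) iff (R iff P))) and (not (P implies P) or (R implies R)) = 2/3 and 1 = 2/3
(((not R iff Q) implies ((P implies R) implies (Q and R))) iff not (((R implies R) or not (Q or R)) and ((Q iff Q) iff R))) implies ((((((R implies Q) implies (R or P)) implies not (P and P)) iff (R implies R)) iff (((not Q iff Q) implies (R or P)) iff (R iff P))) and (not (P implies P) or (R implies R))) = 1/3 implies 2/3 = 1

1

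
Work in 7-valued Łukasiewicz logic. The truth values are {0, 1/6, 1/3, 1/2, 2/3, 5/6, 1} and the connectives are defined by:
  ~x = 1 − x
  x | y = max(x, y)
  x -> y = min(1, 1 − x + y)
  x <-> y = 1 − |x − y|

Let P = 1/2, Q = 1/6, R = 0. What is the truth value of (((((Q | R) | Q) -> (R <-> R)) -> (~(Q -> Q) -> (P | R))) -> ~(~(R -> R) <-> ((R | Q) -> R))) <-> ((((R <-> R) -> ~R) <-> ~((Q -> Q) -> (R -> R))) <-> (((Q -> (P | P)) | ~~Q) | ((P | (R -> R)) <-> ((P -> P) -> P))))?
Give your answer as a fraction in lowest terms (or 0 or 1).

Q | R = 1/6 | 0 = 1/6
(Q | R) | Q = 1/6 | 1/6 = 1/6
R <-> R = 0 <-> 0 = 1
((Q | R) | Q) -> (R <-> R) = 1/6 -> 1 = 1
Q -> Q = 1/6 -> 1/6 = 1
~(Q -> Q) = ~1 = 0
P | R = 1/2 | 0 = 1/2
~(Q -> Q) -> (P | R) = 0 -> 1/2 = 1
(((Q | R) | Q) -> (R <-> R)) -> (~(Q -> Q) -> (P | R)) = 1 -> 1 = 1
R -> R = 0 -> 0 = 1
~(R -> R) = ~1 = 0
R | Q = 0 | 1/6 = 1/6
(R | Q) -> R = 1/6 -> 0 = 5/6
~(R -> R) <-> ((R | Q) -> R) = 0 <-> 5/6 = 1/6
~(~(R -> R) <-> ((R | Q) -> R)) = ~1/6 = 5/6
((((Q | R) | Q) -> (R <-> R)) -> (~(Q -> Q) -> (P | R))) -> ~(~(R -> R) <-> ((R | Q) -> R)) = 1 -> 5/6 = 5/6
R <-> R = 0 <-> 0 = 1
~R = ~0 = 1
(R <-> R) -> ~R = 1 -> 1 = 1
Q -> Q = 1/6 -> 1/6 = 1
R -> R = 0 -> 0 = 1
(Q -> Q) -> (R -> R) = 1 -> 1 = 1
~((Q -> Q) -> (R -> R)) = ~1 = 0
((R <-> R) -> ~R) <-> ~((Q -> Q) -> (R -> R)) = 1 <-> 0 = 0
P | P = 1/2 | 1/2 = 1/2
Q -> (P | P) = 1/6 -> 1/2 = 1
~Q = ~1/6 = 5/6
~~Q = ~5/6 = 1/6
(Q -> (P | P)) | ~~Q = 1 | 1/6 = 1
R -> R = 0 -> 0 = 1
P | (R -> R) = 1/2 | 1 = 1
P -> P = 1/2 -> 1/2 = 1
(P -> P) -> P = 1 -> 1/2 = 1/2
(P | (R -> R)) <-> ((P -> P) -> P) = 1 <-> 1/2 = 1/2
((Q -> (P | P)) | ~~Q) | ((P | (R -> R)) <-> ((P -> P) -> P)) = 1 | 1/2 = 1
(((R <-> R) -> ~R) <-> ~((Q -> Q) -> (R -> R))) <-> (((Q -> (P | P)) | ~~Q) | ((P | (R -> R)) <-> ((P -> P) -> P))) = 0 <-> 1 = 0
(((((Q | R) | Q) -> (R <-> R)) -> (~(Q -> Q) -> (P | R))) -> ~(~(R -> R) <-> ((R | Q) -> R))) <-> ((((R <-> R) -> ~R) <-> ~((Q -> Q) -> (R -> R))) <-> (((Q -> (P | P)) | ~~Q) | ((P | (R -> R)) <-> ((P -> P) -> P)))) = 5/6 <-> 0 = 1/6

1/6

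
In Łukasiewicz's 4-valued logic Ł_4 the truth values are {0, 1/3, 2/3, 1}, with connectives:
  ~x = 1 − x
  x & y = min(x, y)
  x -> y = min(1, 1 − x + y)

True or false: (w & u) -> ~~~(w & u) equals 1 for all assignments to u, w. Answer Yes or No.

Counterexample: take u = 2/3, w = 2/3.
w & u = 2/3 & 2/3 = 2/3
w & u = 2/3 & 2/3 = 2/3
~(w & u) = ~2/3 = 1/3
~~(w & u) = ~1/3 = 2/3
~~~(w & u) = ~2/3 = 1/3
(w & u) -> ~~~(w & u) = 2/3 -> 1/3 = 2/3
This gives 2/3 ≠ 1.

No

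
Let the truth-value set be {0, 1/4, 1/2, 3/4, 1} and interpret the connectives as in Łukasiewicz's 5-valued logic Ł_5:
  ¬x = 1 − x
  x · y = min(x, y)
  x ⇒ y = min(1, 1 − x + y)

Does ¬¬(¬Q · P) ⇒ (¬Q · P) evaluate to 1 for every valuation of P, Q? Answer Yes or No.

At P = 1, Q = 1/4, for instance:
¬Q = ¬1/4 = 3/4
¬Q · P = 3/4 · 1 = 3/4
¬(¬Q · P) = ¬3/4 = 1/4
¬¬(¬Q · P) = ¬1/4 = 3/4
¬¬(¬Q · P) ⇒ (¬Q · P) = 3/4 ⇒ 3/4 = 1
and checking the remaining 24 assignments likewise gives ≥ 1 in every case.

Yes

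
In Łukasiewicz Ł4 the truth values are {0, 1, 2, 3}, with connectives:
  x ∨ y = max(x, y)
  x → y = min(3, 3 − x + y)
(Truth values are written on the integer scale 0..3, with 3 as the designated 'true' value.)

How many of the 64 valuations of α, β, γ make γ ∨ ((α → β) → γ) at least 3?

26

value 3: 26 assignments (counts)
value 2: 15 assignments
value 1: 13 assignments
value 0: 10 assignments
So 26 of the 64 assignments meet the threshold.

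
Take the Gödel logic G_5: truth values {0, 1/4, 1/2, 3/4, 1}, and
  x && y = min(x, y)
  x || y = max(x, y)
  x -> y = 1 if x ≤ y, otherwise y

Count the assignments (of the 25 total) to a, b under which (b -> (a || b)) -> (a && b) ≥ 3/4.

4

value 1: 1 assignment (counts)
value 3/4: 3 assignments (counts)
value 1/2: 5 assignments
value 1/4: 7 assignments
value 0: 9 assignments
So 4 of the 25 assignments meet the threshold.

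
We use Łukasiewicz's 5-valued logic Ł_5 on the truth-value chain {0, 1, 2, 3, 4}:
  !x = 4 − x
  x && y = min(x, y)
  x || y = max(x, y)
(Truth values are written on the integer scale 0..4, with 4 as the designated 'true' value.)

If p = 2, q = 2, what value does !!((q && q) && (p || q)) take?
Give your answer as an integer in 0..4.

2

q && q = 2 && 2 = 2
p || q = 2 || 2 = 2
(q && q) && (p || q) = 2 && 2 = 2
!((q && q) && (p || q)) = !2 = 2
!!((q && q) && (p || q)) = !2 = 2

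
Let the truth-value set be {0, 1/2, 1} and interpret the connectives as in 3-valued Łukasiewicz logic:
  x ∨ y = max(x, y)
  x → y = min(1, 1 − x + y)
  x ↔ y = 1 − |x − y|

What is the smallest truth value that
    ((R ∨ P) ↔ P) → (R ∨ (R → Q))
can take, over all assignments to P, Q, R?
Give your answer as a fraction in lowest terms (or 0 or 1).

Take P = 1/2, Q = 0, R = 1/2:
R ∨ P = 1/2 ∨ 1/2 = 1/2
(R ∨ P) ↔ P = 1/2 ↔ 1/2 = 1
R → Q = 1/2 → 0 = 1/2
R ∨ (R → Q) = 1/2 ∨ 1/2 = 1/2
((R ∨ P) ↔ P) → (R ∨ (R → Q)) = 1 → 1/2 = 1/2
No assignment yields a value below 1/2, so this is the minimum.

1/2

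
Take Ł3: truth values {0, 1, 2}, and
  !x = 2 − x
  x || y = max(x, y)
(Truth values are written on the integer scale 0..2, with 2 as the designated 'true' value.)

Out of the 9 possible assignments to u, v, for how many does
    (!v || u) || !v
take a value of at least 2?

u = 0, v = 0 ↦ 2  ≥
u = 0, v = 1 ↦ 1  <
u = 0, v = 2 ↦ 0  <
u = 1, v = 0 ↦ 2  ≥
u = 1, v = 1 ↦ 1  <
u = 1, v = 2 ↦ 1  <
u = 2, v = 0 ↦ 2  ≥
u = 2, v = 1 ↦ 2  ≥
u = 2, v = 2 ↦ 2  ≥
So 5 of the 9 assignments meet the threshold.

5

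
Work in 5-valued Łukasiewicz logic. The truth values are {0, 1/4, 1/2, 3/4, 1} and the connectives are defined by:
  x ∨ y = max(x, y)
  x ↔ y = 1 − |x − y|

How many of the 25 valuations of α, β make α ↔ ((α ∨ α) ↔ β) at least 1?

7

value 1: 7 assignments (counts)
value 3/4: 7 assignments
value 1/2: 6 assignments
value 1/4: 3 assignments
value 0: 2 assignments
So 7 of the 25 assignments meet the threshold.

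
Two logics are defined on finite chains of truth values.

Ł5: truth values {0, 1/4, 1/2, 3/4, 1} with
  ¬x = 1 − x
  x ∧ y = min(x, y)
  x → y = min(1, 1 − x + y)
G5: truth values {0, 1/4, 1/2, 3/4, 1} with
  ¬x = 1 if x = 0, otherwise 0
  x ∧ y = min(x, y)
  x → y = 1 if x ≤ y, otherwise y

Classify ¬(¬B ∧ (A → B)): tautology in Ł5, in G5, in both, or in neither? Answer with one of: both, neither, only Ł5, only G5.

neither

In Ł5: at A = 0, B = 0 the value is 0 — not a tautology.
In G5: at A = 0, B = 0 the value is 0 — not a tautology.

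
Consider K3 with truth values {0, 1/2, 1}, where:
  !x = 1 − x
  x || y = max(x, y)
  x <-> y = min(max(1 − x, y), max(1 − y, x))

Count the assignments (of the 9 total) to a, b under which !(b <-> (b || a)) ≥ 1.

a = 0, b = 0 ↦ 0  <
a = 0, b = 1/2 ↦ 1/2  <
a = 0, b = 1 ↦ 0  <
a = 1/2, b = 0 ↦ 1/2  <
a = 1/2, b = 1/2 ↦ 1/2  <
a = 1/2, b = 1 ↦ 0  <
a = 1, b = 0 ↦ 1  ≥
a = 1, b = 1/2 ↦ 1/2  <
a = 1, b = 1 ↦ 0  <
So 1 of the 9 assignments meets the threshold.

1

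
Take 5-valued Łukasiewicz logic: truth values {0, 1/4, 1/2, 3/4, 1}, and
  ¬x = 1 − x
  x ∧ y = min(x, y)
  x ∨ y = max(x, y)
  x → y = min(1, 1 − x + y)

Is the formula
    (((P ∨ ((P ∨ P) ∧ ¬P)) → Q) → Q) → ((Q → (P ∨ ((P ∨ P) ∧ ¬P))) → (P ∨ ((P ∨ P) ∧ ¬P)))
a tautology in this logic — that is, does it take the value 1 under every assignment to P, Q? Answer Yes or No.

At P = 1/2, Q = 1, for instance:
P ∨ P = 1/2 ∨ 1/2 = 1/2
¬P = ¬1/2 = 1/2
(P ∨ P) ∧ ¬P = 1/2 ∧ 1/2 = 1/2
P ∨ ((P ∨ P) ∧ ¬P) = 1/2 ∨ 1/2 = 1/2
(P ∨ ((P ∨ P) ∧ ¬P)) → Q = 1/2 → 1 = 1
((P ∨ ((P ∨ P) ∧ ¬P)) → Q) → Q = 1 → 1 = 1
Q → (P ∨ ((P ∨ P) ∧ ¬P)) = 1 → 1/2 = 1/2
(Q → (P ∨ ((P ∨ P) ∧ ¬P))) → (P ∨ ((P ∨ P) ∧ ¬P)) = 1/2 → 1/2 = 1
(((P ∨ ((P ∨ P) ∧ ¬P)) → Q) → Q) → ((Q → (P ∨ ((P ∨ P) ∧ ¬P))) → (P ∨ ((P ∨ P) ∧ ¬P))) = 1 → 1 = 1
and checking the remaining 24 assignments likewise gives ≥ 1 in every case.

Yes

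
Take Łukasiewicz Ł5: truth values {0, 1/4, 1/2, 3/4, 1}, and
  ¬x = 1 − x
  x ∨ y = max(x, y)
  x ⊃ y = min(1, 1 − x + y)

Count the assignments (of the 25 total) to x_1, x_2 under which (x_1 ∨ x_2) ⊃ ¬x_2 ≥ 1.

value 1: 12 assignments (counts)
value 3/4: 2 assignments
value 1/2: 5 assignments
value 1/4: 1 assignment
value 0: 5 assignments
So 12 of the 25 assignments meet the threshold.

12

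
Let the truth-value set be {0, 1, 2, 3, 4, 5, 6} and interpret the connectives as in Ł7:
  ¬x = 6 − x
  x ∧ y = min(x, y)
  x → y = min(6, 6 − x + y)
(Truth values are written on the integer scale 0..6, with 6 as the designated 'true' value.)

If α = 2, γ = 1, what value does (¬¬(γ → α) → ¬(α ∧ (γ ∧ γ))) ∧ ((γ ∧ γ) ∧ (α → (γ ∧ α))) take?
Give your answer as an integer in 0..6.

γ → α = 1 → 2 = 6
¬(γ → α) = ¬6 = 0
¬¬(γ → α) = ¬0 = 6
γ ∧ γ = 1 ∧ 1 = 1
α ∧ (γ ∧ γ) = 2 ∧ 1 = 1
¬(α ∧ (γ ∧ γ)) = ¬1 = 5
¬¬(γ → α) → ¬(α ∧ (γ ∧ γ)) = 6 → 5 = 5
γ ∧ γ = 1 ∧ 1 = 1
γ ∧ α = 1 ∧ 2 = 1
α → (γ ∧ α) = 2 → 1 = 5
(γ ∧ γ) ∧ (α → (γ ∧ α)) = 1 ∧ 5 = 1
(¬¬(γ → α) → ¬(α ∧ (γ ∧ γ))) ∧ ((γ ∧ γ) ∧ (α → (γ ∧ α))) = 5 ∧ 1 = 1

1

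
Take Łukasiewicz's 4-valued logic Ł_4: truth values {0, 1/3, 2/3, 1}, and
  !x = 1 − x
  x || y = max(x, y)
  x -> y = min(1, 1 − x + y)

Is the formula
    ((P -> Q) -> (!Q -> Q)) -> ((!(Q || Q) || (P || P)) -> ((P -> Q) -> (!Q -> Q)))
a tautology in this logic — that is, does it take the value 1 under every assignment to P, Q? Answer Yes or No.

Yes

P = 0, Q = 0 ↦ 1
P = 0, Q = 1/3 ↦ 1
P = 0, Q = 2/3 ↦ 1
P = 0, Q = 1 ↦ 1
P = 1/3, Q = 0 ↦ 1
P = 1/3, Q = 1/3 ↦ 1
P = 1/3, Q = 2/3 ↦ 1
P = 1/3, Q = 1 ↦ 1
P = 2/3, Q = 0 ↦ 1
P = 2/3, Q = 1/3 ↦ 1
P = 2/3, Q = 2/3 ↦ 1
P = 2/3, Q = 1 ↦ 1
P = 1, Q = 0 ↦ 1
P = 1, Q = 1/3 ↦ 1
P = 1, Q = 2/3 ↦ 1
P = 1, Q = 1 ↦ 1
Every assignment gives a value ≥ 1.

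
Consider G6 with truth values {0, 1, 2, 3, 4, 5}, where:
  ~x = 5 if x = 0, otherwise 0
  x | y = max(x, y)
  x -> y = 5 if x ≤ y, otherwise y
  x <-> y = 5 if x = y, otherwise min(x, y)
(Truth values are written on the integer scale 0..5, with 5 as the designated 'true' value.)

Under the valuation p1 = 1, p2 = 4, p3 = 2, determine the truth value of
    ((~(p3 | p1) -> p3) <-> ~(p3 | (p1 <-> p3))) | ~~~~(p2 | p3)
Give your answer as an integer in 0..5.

p3 | p1 = 2 | 1 = 2
~(p3 | p1) = ~2 = 0
~(p3 | p1) -> p3 = 0 -> 2 = 5
p1 <-> p3 = 1 <-> 2 = 1
p3 | (p1 <-> p3) = 2 | 1 = 2
~(p3 | (p1 <-> p3)) = ~2 = 0
(~(p3 | p1) -> p3) <-> ~(p3 | (p1 <-> p3)) = 5 <-> 0 = 0
p2 | p3 = 4 | 2 = 4
~(p2 | p3) = ~4 = 0
~~(p2 | p3) = ~0 = 5
~~~(p2 | p3) = ~5 = 0
~~~~(p2 | p3) = ~0 = 5
((~(p3 | p1) -> p3) <-> ~(p3 | (p1 <-> p3))) | ~~~~(p2 | p3) = 0 | 5 = 5

5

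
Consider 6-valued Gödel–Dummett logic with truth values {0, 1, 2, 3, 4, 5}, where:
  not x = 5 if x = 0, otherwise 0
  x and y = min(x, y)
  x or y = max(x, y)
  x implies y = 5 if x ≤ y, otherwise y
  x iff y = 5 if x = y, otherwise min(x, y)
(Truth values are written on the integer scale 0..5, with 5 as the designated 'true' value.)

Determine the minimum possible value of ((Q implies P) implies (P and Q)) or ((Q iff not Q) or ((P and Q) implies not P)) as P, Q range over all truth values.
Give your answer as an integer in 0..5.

Take P = 1, Q = 1:
Q implies P = 1 implies 1 = 5
P and Q = 1 and 1 = 1
(Q implies P) implies (P and Q) = 5 implies 1 = 1
not Q = not 1 = 0
Q iff not Q = 1 iff 0 = 0
P and Q = 1 and 1 = 1
not P = not 1 = 0
(P and Q) implies not P = 1 implies 0 = 0
(Q iff not Q) or ((P and Q) implies not P) = 0 or 0 = 0
((Q implies P) implies (P and Q)) or ((Q iff not Q) or ((P and Q) implies not P)) = 1 or 0 = 1
No assignment yields a value below 1, so this is the minimum.

1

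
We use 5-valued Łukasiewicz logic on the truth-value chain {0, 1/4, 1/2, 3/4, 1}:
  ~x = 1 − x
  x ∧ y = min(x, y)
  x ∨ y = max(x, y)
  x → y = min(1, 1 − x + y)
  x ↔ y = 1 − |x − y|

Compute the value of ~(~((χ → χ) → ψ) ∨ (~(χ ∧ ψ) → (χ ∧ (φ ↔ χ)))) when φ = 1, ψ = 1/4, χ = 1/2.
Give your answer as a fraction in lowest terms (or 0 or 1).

1/4

χ → χ = 1/2 → 1/2 = 1
(χ → χ) → ψ = 1 → 1/4 = 1/4
~((χ → χ) → ψ) = ~1/4 = 3/4
χ ∧ ψ = 1/2 ∧ 1/4 = 1/4
~(χ ∧ ψ) = ~1/4 = 3/4
φ ↔ χ = 1 ↔ 1/2 = 1/2
χ ∧ (φ ↔ χ) = 1/2 ∧ 1/2 = 1/2
~(χ ∧ ψ) → (χ ∧ (φ ↔ χ)) = 3/4 → 1/2 = 3/4
~((χ → χ) → ψ) ∨ (~(χ ∧ ψ) → (χ ∧ (φ ↔ χ))) = 3/4 ∨ 3/4 = 3/4
~(~((χ → χ) → ψ) ∨ (~(χ ∧ ψ) → (χ ∧ (φ ↔ χ)))) = ~3/4 = 1/4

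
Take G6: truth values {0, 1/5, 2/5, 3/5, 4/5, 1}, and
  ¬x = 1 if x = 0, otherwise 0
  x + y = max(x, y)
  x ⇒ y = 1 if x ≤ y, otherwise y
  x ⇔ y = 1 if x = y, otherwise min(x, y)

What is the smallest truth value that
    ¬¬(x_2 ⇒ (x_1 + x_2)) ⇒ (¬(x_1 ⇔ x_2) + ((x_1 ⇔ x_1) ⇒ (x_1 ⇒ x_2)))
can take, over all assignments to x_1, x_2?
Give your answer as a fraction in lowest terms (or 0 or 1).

Take x_1 = 2/5, x_2 = 1/5:
x_1 + x_2 = 2/5 + 1/5 = 2/5
x_2 ⇒ (x_1 + x_2) = 1/5 ⇒ 2/5 = 1
¬(x_2 ⇒ (x_1 + x_2)) = ¬1 = 0
¬¬(x_2 ⇒ (x_1 + x_2)) = ¬0 = 1
x_1 ⇔ x_2 = 2/5 ⇔ 1/5 = 1/5
¬(x_1 ⇔ x_2) = ¬1/5 = 0
x_1 ⇔ x_1 = 2/5 ⇔ 2/5 = 1
x_1 ⇒ x_2 = 2/5 ⇒ 1/5 = 1/5
(x_1 ⇔ x_1) ⇒ (x_1 ⇒ x_2) = 1 ⇒ 1/5 = 1/5
¬(x_1 ⇔ x_2) + ((x_1 ⇔ x_1) ⇒ (x_1 ⇒ x_2)) = 0 + 1/5 = 1/5
¬¬(x_2 ⇒ (x_1 + x_2)) ⇒ (¬(x_1 ⇔ x_2) + ((x_1 ⇔ x_1) ⇒ (x_1 ⇒ x_2))) = 1 ⇒ 1/5 = 1/5
No assignment yields a value below 1/5, so this is the minimum.

1/5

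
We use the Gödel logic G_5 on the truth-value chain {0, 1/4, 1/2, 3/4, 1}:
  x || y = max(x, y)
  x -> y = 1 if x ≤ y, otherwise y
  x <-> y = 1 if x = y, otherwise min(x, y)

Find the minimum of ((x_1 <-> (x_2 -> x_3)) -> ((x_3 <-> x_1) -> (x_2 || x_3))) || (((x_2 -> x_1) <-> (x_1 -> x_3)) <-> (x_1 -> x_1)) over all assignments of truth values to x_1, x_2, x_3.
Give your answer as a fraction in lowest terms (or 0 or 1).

Take x_1 = 0, x_2 = 1/4, x_3 = 0:
x_2 -> x_3 = 1/4 -> 0 = 0
x_1 <-> (x_2 -> x_3) = 0 <-> 0 = 1
x_3 <-> x_1 = 0 <-> 0 = 1
x_2 || x_3 = 1/4 || 0 = 1/4
(x_3 <-> x_1) -> (x_2 || x_3) = 1 -> 1/4 = 1/4
(x_1 <-> (x_2 -> x_3)) -> ((x_3 <-> x_1) -> (x_2 || x_3)) = 1 -> 1/4 = 1/4
x_2 -> x_1 = 1/4 -> 0 = 0
x_1 -> x_3 = 0 -> 0 = 1
(x_2 -> x_1) <-> (x_1 -> x_3) = 0 <-> 1 = 0
x_1 -> x_1 = 0 -> 0 = 1
((x_2 -> x_1) <-> (x_1 -> x_3)) <-> (x_1 -> x_1) = 0 <-> 1 = 0
((x_1 <-> (x_2 -> x_3)) -> ((x_3 <-> x_1) -> (x_2 || x_3))) || (((x_2 -> x_1) <-> (x_1 -> x_3)) <-> (x_1 -> x_1)) = 1/4 || 0 = 1/4
No assignment yields a value below 1/4, so this is the minimum.

1/4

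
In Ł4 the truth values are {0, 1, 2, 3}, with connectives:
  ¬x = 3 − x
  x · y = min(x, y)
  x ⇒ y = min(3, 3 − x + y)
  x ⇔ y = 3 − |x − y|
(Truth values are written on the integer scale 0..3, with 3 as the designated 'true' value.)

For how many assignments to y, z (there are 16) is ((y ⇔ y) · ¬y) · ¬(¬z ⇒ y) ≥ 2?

3

y = 0, z = 0 ↦ 3  ≥
y = 0, z = 1 ↦ 2  ≥
y = 0, z = 2 ↦ 1  <
y = 0, z = 3 ↦ 0  <
y = 1, z = 0 ↦ 2  ≥
y = 1, z = 1 ↦ 1  <
y = 1, z = 2 ↦ 0  <
y = 1, z = 3 ↦ 0  <
y = 2, z = 0 ↦ 1  <
y = 2, z = 1 ↦ 0  <
y = 2, z = 2 ↦ 0  <
y = 2, z = 3 ↦ 0  <
y = 3, z = 0 ↦ 0  <
y = 3, z = 1 ↦ 0  <
y = 3, z = 2 ↦ 0  <
y = 3, z = 3 ↦ 0  <
So 3 of the 16 assignments meet the threshold.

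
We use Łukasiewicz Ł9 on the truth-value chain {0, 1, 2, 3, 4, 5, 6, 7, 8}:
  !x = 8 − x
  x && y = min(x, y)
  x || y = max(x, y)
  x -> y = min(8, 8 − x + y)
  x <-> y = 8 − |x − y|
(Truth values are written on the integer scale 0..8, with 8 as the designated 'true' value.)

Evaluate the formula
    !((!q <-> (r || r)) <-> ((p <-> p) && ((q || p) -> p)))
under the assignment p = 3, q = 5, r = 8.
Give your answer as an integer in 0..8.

!q = !5 = 3
r || r = 8 || 8 = 8
!q <-> (r || r) = 3 <-> 8 = 3
p <-> p = 3 <-> 3 = 8
q || p = 5 || 3 = 5
(q || p) -> p = 5 -> 3 = 6
(p <-> p) && ((q || p) -> p) = 8 && 6 = 6
(!q <-> (r || r)) <-> ((p <-> p) && ((q || p) -> p)) = 3 <-> 6 = 5
!((!q <-> (r || r)) <-> ((p <-> p) && ((q || p) -> p))) = !5 = 3

3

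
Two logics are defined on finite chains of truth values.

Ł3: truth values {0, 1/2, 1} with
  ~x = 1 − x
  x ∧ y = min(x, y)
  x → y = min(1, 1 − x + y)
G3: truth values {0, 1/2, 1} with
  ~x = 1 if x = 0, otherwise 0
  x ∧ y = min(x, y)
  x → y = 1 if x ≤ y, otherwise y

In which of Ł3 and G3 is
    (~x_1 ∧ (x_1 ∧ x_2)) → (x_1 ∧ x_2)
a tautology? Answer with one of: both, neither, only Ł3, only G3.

In Ł3: every assignment gives 1 — tautology.
In G3: every assignment gives 1 — tautology.

both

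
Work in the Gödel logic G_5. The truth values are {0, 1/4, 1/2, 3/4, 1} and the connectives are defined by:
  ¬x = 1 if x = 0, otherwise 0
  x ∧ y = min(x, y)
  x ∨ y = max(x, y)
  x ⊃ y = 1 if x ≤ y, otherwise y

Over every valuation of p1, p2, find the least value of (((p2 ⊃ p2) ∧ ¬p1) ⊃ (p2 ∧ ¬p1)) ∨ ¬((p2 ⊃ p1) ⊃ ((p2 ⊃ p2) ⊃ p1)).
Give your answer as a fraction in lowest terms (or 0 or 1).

Take p1 = 0, p2 = 1/4:
p2 ⊃ p2 = 1/4 ⊃ 1/4 = 1
¬p1 = ¬0 = 1
(p2 ⊃ p2) ∧ ¬p1 = 1 ∧ 1 = 1
¬p1 = ¬0 = 1
p2 ∧ ¬p1 = 1/4 ∧ 1 = 1/4
((p2 ⊃ p2) ∧ ¬p1) ⊃ (p2 ∧ ¬p1) = 1 ⊃ 1/4 = 1/4
p2 ⊃ p1 = 1/4 ⊃ 0 = 0
p2 ⊃ p2 = 1/4 ⊃ 1/4 = 1
(p2 ⊃ p2) ⊃ p1 = 1 ⊃ 0 = 0
(p2 ⊃ p1) ⊃ ((p2 ⊃ p2) ⊃ p1) = 0 ⊃ 0 = 1
¬((p2 ⊃ p1) ⊃ ((p2 ⊃ p2) ⊃ p1)) = ¬1 = 0
(((p2 ⊃ p2) ∧ ¬p1) ⊃ (p2 ∧ ¬p1)) ∨ ¬((p2 ⊃ p1) ⊃ ((p2 ⊃ p2) ⊃ p1)) = 1/4 ∨ 0 = 1/4
No assignment yields a value below 1/4, so this is the minimum.

1/4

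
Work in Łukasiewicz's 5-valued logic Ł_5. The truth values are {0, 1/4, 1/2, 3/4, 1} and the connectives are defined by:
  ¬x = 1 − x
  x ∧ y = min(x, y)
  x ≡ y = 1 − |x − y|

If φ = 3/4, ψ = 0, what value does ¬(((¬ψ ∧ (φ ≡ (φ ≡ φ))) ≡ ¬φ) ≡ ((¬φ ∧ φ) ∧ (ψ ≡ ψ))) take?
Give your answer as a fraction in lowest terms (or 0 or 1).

¬ψ = ¬0 = 1
φ ≡ φ = 3/4 ≡ 3/4 = 1
φ ≡ (φ ≡ φ) = 3/4 ≡ 1 = 3/4
¬ψ ∧ (φ ≡ (φ ≡ φ)) = 1 ∧ 3/4 = 3/4
¬φ = ¬3/4 = 1/4
(¬ψ ∧ (φ ≡ (φ ≡ φ))) ≡ ¬φ = 3/4 ≡ 1/4 = 1/2
¬φ = ¬3/4 = 1/4
¬φ ∧ φ = 1/4 ∧ 3/4 = 1/4
ψ ≡ ψ = 0 ≡ 0 = 1
(¬φ ∧ φ) ∧ (ψ ≡ ψ) = 1/4 ∧ 1 = 1/4
((¬ψ ∧ (φ ≡ (φ ≡ φ))) ≡ ¬φ) ≡ ((¬φ ∧ φ) ∧ (ψ ≡ ψ)) = 1/2 ≡ 1/4 = 3/4
¬(((¬ψ ∧ (φ ≡ (φ ≡ φ))) ≡ ¬φ) ≡ ((¬φ ∧ φ) ∧ (ψ ≡ ψ))) = ¬3/4 = 1/4

1/4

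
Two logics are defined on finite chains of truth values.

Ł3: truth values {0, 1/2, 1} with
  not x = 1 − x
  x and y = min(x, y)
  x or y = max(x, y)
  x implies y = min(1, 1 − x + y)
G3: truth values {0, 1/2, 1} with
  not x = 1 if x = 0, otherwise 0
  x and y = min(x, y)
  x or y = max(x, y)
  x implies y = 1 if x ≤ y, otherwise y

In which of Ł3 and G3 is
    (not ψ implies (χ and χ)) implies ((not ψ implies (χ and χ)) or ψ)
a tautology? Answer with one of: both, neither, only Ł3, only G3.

both

In Ł3: every assignment gives 1 — tautology.
In G3: every assignment gives 1 — tautology.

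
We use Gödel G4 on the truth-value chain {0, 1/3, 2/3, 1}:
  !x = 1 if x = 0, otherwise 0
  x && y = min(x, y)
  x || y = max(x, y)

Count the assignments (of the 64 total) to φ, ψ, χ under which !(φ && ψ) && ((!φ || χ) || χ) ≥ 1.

value 1: 19 assignments (counts)
value 2/3: 3 assignments
value 1/3: 3 assignments
value 0: 39 assignments
So 19 of the 64 assignments meet the threshold.

19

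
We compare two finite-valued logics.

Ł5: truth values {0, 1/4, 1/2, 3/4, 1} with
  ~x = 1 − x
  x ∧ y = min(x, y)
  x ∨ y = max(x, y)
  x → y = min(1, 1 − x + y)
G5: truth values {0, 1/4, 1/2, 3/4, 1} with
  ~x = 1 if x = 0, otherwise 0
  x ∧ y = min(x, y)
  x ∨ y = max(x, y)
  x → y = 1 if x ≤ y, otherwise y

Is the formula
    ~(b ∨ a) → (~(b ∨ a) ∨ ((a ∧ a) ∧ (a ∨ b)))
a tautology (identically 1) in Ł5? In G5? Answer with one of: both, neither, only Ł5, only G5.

both

In Ł5: every assignment gives 1 — tautology.
In G5: every assignment gives 1 — tautology.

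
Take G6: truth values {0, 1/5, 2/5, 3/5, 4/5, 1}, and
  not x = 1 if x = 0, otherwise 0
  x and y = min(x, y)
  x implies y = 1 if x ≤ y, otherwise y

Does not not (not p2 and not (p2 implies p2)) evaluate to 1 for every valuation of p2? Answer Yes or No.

No

Counterexample: take p2 = 0.
not p2 = not 0 = 1
p2 implies p2 = 0 implies 0 = 1
not (p2 implies p2) = not 1 = 0
not p2 and not (p2 implies p2) = 1 and 0 = 0
not (not p2 and not (p2 implies p2)) = not 0 = 1
not not (not p2 and not (p2 implies p2)) = not 1 = 0
This gives 0 ≠ 1.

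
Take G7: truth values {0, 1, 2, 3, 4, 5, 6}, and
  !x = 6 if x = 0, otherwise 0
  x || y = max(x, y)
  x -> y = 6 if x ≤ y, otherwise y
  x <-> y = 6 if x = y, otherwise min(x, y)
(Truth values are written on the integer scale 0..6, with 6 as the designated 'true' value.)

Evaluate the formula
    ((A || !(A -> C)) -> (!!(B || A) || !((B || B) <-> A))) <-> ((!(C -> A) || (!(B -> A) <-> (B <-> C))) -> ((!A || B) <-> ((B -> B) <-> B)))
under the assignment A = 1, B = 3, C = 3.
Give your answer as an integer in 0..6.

A -> C = 1 -> 3 = 6
!(A -> C) = !6 = 0
A || !(A -> C) = 1 || 0 = 1
B || A = 3 || 1 = 3
!(B || A) = !3 = 0
!!(B || A) = !0 = 6
B || B = 3 || 3 = 3
(B || B) <-> A = 3 <-> 1 = 1
!((B || B) <-> A) = !1 = 0
!!(B || A) || !((B || B) <-> A) = 6 || 0 = 6
(A || !(A -> C)) -> (!!(B || A) || !((B || B) <-> A)) = 1 -> 6 = 6
C -> A = 3 -> 1 = 1
!(C -> A) = !1 = 0
B -> A = 3 -> 1 = 1
!(B -> A) = !1 = 0
B <-> C = 3 <-> 3 = 6
!(B -> A) <-> (B <-> C) = 0 <-> 6 = 0
!(C -> A) || (!(B -> A) <-> (B <-> C)) = 0 || 0 = 0
!A = !1 = 0
!A || B = 0 || 3 = 3
B -> B = 3 -> 3 = 6
(B -> B) <-> B = 6 <-> 3 = 3
(!A || B) <-> ((B -> B) <-> B) = 3 <-> 3 = 6
(!(C -> A) || (!(B -> A) <-> (B <-> C))) -> ((!A || B) <-> ((B -> B) <-> B)) = 0 -> 6 = 6
((A || !(A -> C)) -> (!!(B || A) || !((B || B) <-> A))) <-> ((!(C -> A) || (!(B -> A) <-> (B <-> C))) -> ((!A || B) <-> ((B -> B) <-> B))) = 6 <-> 6 = 6

6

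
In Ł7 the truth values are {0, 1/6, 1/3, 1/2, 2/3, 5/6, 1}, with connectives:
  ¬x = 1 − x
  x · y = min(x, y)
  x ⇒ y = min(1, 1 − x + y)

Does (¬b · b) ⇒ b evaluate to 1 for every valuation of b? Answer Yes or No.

b = 0 ↦ 1
b = 1/6 ↦ 1
b = 1/3 ↦ 1
b = 1/2 ↦ 1
b = 2/3 ↦ 1
b = 5/6 ↦ 1
b = 1 ↦ 1
Every assignment gives a value ≥ 1.

Yes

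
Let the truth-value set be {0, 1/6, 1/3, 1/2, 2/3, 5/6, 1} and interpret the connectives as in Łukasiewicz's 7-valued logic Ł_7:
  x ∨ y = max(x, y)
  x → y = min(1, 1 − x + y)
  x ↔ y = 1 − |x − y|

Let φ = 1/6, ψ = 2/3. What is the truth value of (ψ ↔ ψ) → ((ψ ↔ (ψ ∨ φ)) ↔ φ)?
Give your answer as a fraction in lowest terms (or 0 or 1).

ψ ↔ ψ = 2/3 ↔ 2/3 = 1
ψ ∨ φ = 2/3 ∨ 1/6 = 2/3
ψ ↔ (ψ ∨ φ) = 2/3 ↔ 2/3 = 1
(ψ ↔ (ψ ∨ φ)) ↔ φ = 1 ↔ 1/6 = 1/6
(ψ ↔ ψ) → ((ψ ↔ (ψ ∨ φ)) ↔ φ) = 1 → 1/6 = 1/6

1/6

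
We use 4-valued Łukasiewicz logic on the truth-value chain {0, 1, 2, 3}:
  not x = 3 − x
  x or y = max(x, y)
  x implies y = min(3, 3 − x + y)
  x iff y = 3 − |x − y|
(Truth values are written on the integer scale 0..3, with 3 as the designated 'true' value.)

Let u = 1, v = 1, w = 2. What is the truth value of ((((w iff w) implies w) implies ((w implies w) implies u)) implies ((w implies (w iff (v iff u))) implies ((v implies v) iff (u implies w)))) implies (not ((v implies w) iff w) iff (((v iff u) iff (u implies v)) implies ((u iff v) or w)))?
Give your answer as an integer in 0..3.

1

w iff w = 2 iff 2 = 3
(w iff w) implies w = 3 implies 2 = 2
w implies w = 2 implies 2 = 3
(w implies w) implies u = 3 implies 1 = 1
((w iff w) implies w) implies ((w implies w) implies u) = 2 implies 1 = 2
v iff u = 1 iff 1 = 3
w iff (v iff u) = 2 iff 3 = 2
w implies (w iff (v iff u)) = 2 implies 2 = 3
v implies v = 1 implies 1 = 3
u implies w = 1 implies 2 = 3
(v implies v) iff (u implies w) = 3 iff 3 = 3
(w implies (w iff (v iff u))) implies ((v implies v) iff (u implies w)) = 3 implies 3 = 3
(((w iff w) implies w) implies ((w implies w) implies u)) implies ((w implies (w iff (v iff u))) implies ((v implies v) iff (u implies w))) = 2 implies 3 = 3
v implies w = 1 implies 2 = 3
(v implies w) iff w = 3 iff 2 = 2
not ((v implies w) iff w) = not 2 = 1
v iff u = 1 iff 1 = 3
u implies v = 1 implies 1 = 3
(v iff u) iff (u implies v) = 3 iff 3 = 3
u iff v = 1 iff 1 = 3
(u iff v) or w = 3 or 2 = 3
((v iff u) iff (u implies v)) implies ((u iff v) or w) = 3 implies 3 = 3
not ((v implies w) iff w) iff (((v iff u) iff (u implies v)) implies ((u iff v) or w)) = 1 iff 3 = 1
((((w iff w) implies w) implies ((w implies w) implies u)) implies ((w implies (w iff (v iff u))) implies ((v implies v) iff (u implies w)))) implies (not ((v implies w) iff w) iff (((v iff u) iff (u implies v)) implies ((u iff v) or w))) = 3 implies 1 = 1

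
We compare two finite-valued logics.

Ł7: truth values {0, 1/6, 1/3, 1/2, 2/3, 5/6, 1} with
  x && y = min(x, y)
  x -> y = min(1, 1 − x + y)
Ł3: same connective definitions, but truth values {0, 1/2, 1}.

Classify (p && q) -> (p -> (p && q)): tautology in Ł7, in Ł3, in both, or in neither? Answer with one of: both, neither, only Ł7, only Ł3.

In Ł7: every assignment gives 1 — tautology.
In Ł3: every assignment gives 1 — tautology.

both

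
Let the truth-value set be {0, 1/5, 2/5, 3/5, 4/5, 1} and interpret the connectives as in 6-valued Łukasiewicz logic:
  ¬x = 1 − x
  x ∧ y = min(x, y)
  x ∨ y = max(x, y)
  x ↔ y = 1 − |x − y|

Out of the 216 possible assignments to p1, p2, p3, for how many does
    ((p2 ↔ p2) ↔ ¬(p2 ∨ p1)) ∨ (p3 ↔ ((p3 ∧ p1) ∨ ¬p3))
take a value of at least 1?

value 1: 42 assignments (counts)
value 4/5: 76 assignments
value 3/5: 29 assignments
value 2/5: 45 assignments
value 1/5: 12 assignments
value 0: 12 assignments
So 42 of the 216 assignments meet the threshold.

42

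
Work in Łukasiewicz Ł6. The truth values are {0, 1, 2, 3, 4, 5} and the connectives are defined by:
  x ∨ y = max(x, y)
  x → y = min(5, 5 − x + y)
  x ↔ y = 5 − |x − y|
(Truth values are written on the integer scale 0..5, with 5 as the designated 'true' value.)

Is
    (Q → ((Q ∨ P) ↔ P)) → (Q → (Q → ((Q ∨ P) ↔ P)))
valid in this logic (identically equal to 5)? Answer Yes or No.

At P = 0, Q = 3, for instance:
Q ∨ P = 3 ∨ 0 = 3
(Q ∨ P) ↔ P = 3 ↔ 0 = 2
Q → ((Q ∨ P) ↔ P) = 3 → 2 = 4
Q → (Q → ((Q ∨ P) ↔ P)) = 3 → 4 = 5
(Q → ((Q ∨ P) ↔ P)) → (Q → (Q → ((Q ∨ P) ↔ P))) = 4 → 5 = 5
and checking the remaining 35 assignments likewise gives ≥ 5 in every case.

Yes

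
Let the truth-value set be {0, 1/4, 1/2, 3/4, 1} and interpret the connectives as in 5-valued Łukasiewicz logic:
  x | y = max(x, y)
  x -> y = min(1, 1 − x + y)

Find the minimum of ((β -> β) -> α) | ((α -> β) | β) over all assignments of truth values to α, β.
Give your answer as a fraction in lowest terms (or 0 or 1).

Take α = 1/2, β = 0:
β -> β = 0 -> 0 = 1
(β -> β) -> α = 1 -> 1/2 = 1/2
α -> β = 1/2 -> 0 = 1/2
(α -> β) | β = 1/2 | 0 = 1/2
((β -> β) -> α) | ((α -> β) | β) = 1/2 | 1/2 = 1/2
No assignment yields a value below 1/2, so this is the minimum.

1/2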